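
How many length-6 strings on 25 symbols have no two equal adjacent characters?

First character: 25 choices. Each subsequent: 24 choices (must differ from the previous one).
Total: 25 x 24^5.

Final answer: 25 x 24^{5} = 199065600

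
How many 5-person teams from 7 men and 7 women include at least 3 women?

Sum over valid woman counts:
C(7,3)C(7,2) = 735
C(7,4)C(7,1) = 245
C(7,5)C(7,0) = 21
Total: 735 + 245 + 21.

Final answer: 1001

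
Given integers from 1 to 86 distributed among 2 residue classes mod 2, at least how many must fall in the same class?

By pigeonhole with 86 objects and 2 categories: ceiling(86/2).

Final answer: 43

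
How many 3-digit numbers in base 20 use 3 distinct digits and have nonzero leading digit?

The leading digit has 19 choices (anything but zero); the next has 19 (anything but the first), then 18, and so on, one fewer each time.
Total: 19 x 19 x 18.

Final answer: 6498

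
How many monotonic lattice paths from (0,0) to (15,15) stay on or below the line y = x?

Total monotonic paths to (15,15): C(30,15) = 155117520.
Paths that cross above y=x (reflection bijection): C(30,16) = 145422675.
Valid Dyck paths: 155117520 - 145422675.
(Equivalently, C_{15} = C(30,15)/16 = 155117520/16.)

Final answer: C_{15} = 9694845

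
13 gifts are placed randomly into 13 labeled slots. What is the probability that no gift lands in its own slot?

D(n) = (n-1)(D(n-1) + D(n-2)), D(0)=1, D(1)=0.
Building up: D(2)=1, D(3)=2, D(4)=9, D(5)=44, D(6)=265, D(7)=1854, D(8)=14833, D(9)=133496, D(10)=1334961, D(11)=14684570, D(12)=176214841, D(13)=2290792932.
Total arrangements: 13! = 6227020800.
Probability = D(13)/13! = 63633137/172972800.

Final answer: D(13)/13! = 2290792932/6227020800 = 0.367879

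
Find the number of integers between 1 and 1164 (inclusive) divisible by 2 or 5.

Multiples of 2: 582. Multiples of 5: 232. Of both (lcm=10): 116.
By inclusion-exclusion: 582 + 232 - 116.

Final answer: 698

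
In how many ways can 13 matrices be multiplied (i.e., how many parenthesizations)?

This is a standard Catalan-number count: the answer is C_n. Here n = 13 - 1 = 12.
C_n = (2n)!/(n!(n+1)!), so C_{12} = 24!/(12! x 13!) = C(24,12)/13 = 2704156/13.

Final answer: C_{12} = 208012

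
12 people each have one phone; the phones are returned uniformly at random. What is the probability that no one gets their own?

Derangements satisfy D(n) = (n-1)(D(n-1) + D(n-2)), starting from D(0)=1, D(1)=0.
Building up: D(2)=1, D(3)=2, D(4)=9, D(5)=44, D(6)=265, D(7)=1854, D(8)=14833, D(9)=133496, D(10)=1334961, D(11)=14684570, D(12)=176214841.
Total arrangements: 12! = 479001600.
Probability = D(12)/12! = 16019531/43545600.

Final answer: D(12)/12! = 176214841/479001600 = 0.367879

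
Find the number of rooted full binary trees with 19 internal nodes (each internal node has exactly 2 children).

This is a standard Catalan-number count: the answer is C_n. Here n = 19.
C_n = (2n)!/(n!(n+1)!), so C_{19} = 38!/(19! x 20!) = C(38,19)/20 = 35345263800/20.

Final answer: C_{19} = 1767263190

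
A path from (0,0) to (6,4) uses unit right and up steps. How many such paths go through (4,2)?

Paths (0,0)->(4,2): C(6,2) = 15.
Paths (4,2)->(6,4): C(4,2) = 6.
By multiplication principle: 15 x 6.

Final answer: 90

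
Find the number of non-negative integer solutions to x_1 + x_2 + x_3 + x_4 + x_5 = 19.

Stars and bars with 19 stars and 4 bars:
C(19+5-1, 5-1) = C(23,4).

Final answer: C(23,4) = 8855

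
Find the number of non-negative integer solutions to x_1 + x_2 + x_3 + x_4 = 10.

Stars and bars with 10 stars and 3 bars:
C(10+4-1, 4-1) = C(13,3).

Final answer: C(13,3) = 286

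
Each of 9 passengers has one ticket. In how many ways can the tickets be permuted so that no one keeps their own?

Derangements satisfy D(n) = (n-1)(D(n-1) + D(n-2)), starting from D(0)=1, D(1)=0.
D(2) = 1 x (0 + 1) = 1
D(3) = 2 x (1 + 0) = 2
D(4) = 3 x (2 + 1) = 9
D(5) = 4 x (9 + 2) = 44
D(6) = 5 x (44 + 9) = 265
D(7) = 6 x (265 + 44) = 1854
D(8) = 7 x (1854 + 265) = 14833
D(9) = 8 x (D(8) + D(7)) = 8 x (14833 + 1854)

Final answer: D(9) = 133496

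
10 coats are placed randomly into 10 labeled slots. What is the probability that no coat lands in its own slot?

D(n) = (n-1)(D(n-1) + D(n-2)), D(0)=1, D(1)=0.
Building up: D(2)=1, D(3)=2, D(4)=9, D(5)=44, D(6)=265, D(7)=1854, D(8)=14833, D(9)=133496, D(10)=1334961.
Total arrangements: 10! = 3628800.
Probability = D(10)/10! = 16481/44800.

Final answer: D(10)/10! = 1334961/3628800 = 0.367879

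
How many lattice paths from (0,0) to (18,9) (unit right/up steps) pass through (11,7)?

Paths (0,0)->(11,7): C(18,7) = 31824.
Paths (11,7)->(18,9): C(9,2) = 36.
By multiplication principle: 31824 x 36.

Final answer: 1145664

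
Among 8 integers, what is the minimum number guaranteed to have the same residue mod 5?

There are 5 possible values for residue mod 5. With 8 integers and 5 categories, by pigeonhole: ceiling(8/5).

Final answer: 2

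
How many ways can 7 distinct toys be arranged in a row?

The number of ways to arrange 7 distinct objects is 7!.

Final answer: 7! = 5040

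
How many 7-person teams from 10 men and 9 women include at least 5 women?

Sum over valid woman counts:
C(9,5)C(10,2) = 5670
C(9,6)C(10,1) = 840
C(9,7)C(10,0) = 36
Total: 5670 + 840 + 36.

Final answer: 6546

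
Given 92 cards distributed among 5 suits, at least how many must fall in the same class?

By pigeonhole with 92 objects and 5 categories: ceiling(92/5).

Final answer: 19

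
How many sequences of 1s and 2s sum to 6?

Let f(n) count the ways. The last step is size 1 or 2, so f(n) = f(n-1) + f(n-2) with f(1)=1, f(2)=2.
Computing successive values: f(1)=1, f(2)=2, f(3)=3, f(4)=5, f(5)=8, f(6)=13.

Final answer: 13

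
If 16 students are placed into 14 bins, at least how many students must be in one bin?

By the pigeonhole principle: ceiling(16/14).

Final answer: 2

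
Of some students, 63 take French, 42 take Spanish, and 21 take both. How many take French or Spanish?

|A union B| = |A| + |B| - |A intersect B| = 63 + 42 - 21.

Final answer: 84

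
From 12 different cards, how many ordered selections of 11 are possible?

P(12,11) = 12!/(12-11)! = 12!/1!.

Final answer: P(12,11) = 479001600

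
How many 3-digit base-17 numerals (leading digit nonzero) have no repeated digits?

The leading digit has 16 choices (anything but zero); the next has 16 (anything but the first), then 15, and so on, one fewer each time.
Total: 16 x 16 x 15.

Final answer: 3840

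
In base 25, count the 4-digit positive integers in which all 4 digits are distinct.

First digit: 24 (nonzero). Second: 24 (not first). Third: 23, etc.
Total: 24 x 24 x 23 x 22.

Final answer: 291456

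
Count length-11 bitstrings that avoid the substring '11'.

Let a(n) count valid strings. If the last bit is 0 the prefix is any valid string of length n-1; if it is 1 the string must end in 01 with a valid prefix of length n-2. So a(n) = a(n-1) + a(n-2), a(1)=2, a(2)=3.
Computing successive values: a(1)=2, a(2)=3, a(3)=5, a(4)=8, a(5)=13, a(6)=21, a(7)=34, a(8)=55, a(9)=89, a(10)=144, a(11)=233.

Final answer: 233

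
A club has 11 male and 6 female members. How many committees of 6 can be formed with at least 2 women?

Sum over valid woman counts:
C(6,2)C(11,4) = 4950
C(6,3)C(11,3) = 3300
C(6,4)C(11,2) = 825
C(6,5)C(11,1) = 66
C(6,6)C(11,0) = 1
Total: 4950 + 3300 + 825 + 66 + 1.

Final answer: 9142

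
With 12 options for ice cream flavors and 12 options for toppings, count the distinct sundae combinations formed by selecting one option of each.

By the multiplication principle: 12 x 12.

Final answer: 144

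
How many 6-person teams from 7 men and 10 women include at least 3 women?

Sum over valid woman counts:
C(10,3)C(7,3) = 4200
C(10,4)C(7,2) = 4410
C(10,5)C(7,1) = 1764
C(10,6)C(7,0) = 210
Total: 4200 + 4410 + 1764 + 210.

Final answer: 10584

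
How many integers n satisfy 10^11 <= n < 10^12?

First digit: 9 choices (1-9). Each of the remaining 11 digits: 10 choices.
Total: 9 x 10^11.

Final answer: 900000000000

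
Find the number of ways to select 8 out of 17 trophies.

C(17,8) = 17!/(8! x 9!).

Final answer: \binom{17}{8} = 24310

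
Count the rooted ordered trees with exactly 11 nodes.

This is counted by the nth Catalan number C_n. Here n = 11 - 1 = 10.
C_n = C(2n,n)/(n+1), so C_{10} = C(20,10)/11 = 184756/11.

Final answer: C_{10} = 16796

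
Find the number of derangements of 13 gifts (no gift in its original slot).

D(n) = (n-1)(D(n-1) + D(n-2)), D(0)=1, D(1)=0.
D(2) = 1 x (0 + 1) = 1
D(3) = 2 x (1 + 0) = 2
D(4) = 3 x (2 + 1) = 9
D(5) = 4 x (9 + 2) = 44
D(6) = 5 x (44 + 9) = 265
D(7) = 6 x (265 + 44) = 1854
D(8) = 7 x (1854 + 265) = 14833
D(9) = 8 x (14833 + 1854) = 133496
D(10) = 9 x (133496 + 14833) = 1334961
D(11) = 10 x (1334961 + 133496) = 14684570
D(12) = 11 x (14684570 + 1334961) = 176214841
D(13) = 12 x (D(12) + D(11)) = 12 x (176214841 + 14684570)

Final answer: D(13) = 2290792932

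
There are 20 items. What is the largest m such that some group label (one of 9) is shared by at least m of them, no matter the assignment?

There are 9 possible values for group label (one of 9). With 20 items and 9 categories, by pigeonhole: ceiling(20/9).

Final answer: 3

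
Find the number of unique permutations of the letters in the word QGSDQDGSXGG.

Letters (D:2, G:4, Q:2, S:2, X:1). Total letters: 11.
Permutations = 11!/(4! x 2! x 2! x 2!).

Final answer: 207900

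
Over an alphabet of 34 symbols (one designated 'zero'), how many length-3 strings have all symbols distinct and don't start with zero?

First digit: 33 (nonzero). Second: 33 (not first). Third: 32, etc.
Total: 33 x 33 x 32.

Final answer: 34848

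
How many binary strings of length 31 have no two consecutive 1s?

Let a(n) count valid strings. If the last bit is 0 the prefix is any valid string of length n-1; if it is 1 the string must end in 01 with a valid prefix of length n-2. So a(n) = a(n-1) + a(n-2), a(1)=2, a(2)=3.
Building up term by term: a(1)=2, a(2)=3, a(3)=5, a(4)=8, a(5)=13, a(6)=21, a(7)=34, a(8)=55, a(9)=89, a(10)=144, a(11)=233, a(12)=377, a(13)=610, a(14)=987, a(15)=1597, a(16)=2584, a(17)=4181, a(18)=6765, a(19)=10946, a(20)=17711, a(21)=28657, a(22)=46368, a(23)=75025, a(24)=121393, a(25)=196418, a(26)=317811, a(27)=514229, a(28)=832040, a(29)=1346269, a(30)=2178309, a(31)=3524578.

Final answer: 3524578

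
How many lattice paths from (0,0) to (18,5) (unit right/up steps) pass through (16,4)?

Paths (0,0)->(16,4): C(20,4) = 4845.
Paths (16,4)->(18,5): C(3,1) = 3.
By multiplication principle: 4845 x 3.

Final answer: 14535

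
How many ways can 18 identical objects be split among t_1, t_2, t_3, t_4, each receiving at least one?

Substitute t'_i = t_i - 1 (so t'_i >= 0). Then sum t'_i = 18 - 4 = 14.
Stars and bars: C(14+4-1, 4-1) = C(17,3).

Final answer: C(17,3) = 680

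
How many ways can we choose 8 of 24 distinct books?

C(24,8) = 24!/(8! x 16!).

Final answer: \binom{24}{8} = 735471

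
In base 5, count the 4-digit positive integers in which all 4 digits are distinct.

First digit: 4 (nonzero). Second: 4 (not first). Third: 3, etc.
Total: 4 x 4 x 3 x 2.

Final answer: 96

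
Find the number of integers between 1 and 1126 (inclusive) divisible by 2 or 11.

Multiples of 2: 563. Multiples of 11: 102. Of both (lcm=22): 51.
By inclusion-exclusion: 563 + 102 - 51.

Final answer: 614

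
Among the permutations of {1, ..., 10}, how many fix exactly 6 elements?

Choose which 6 elements are fixed: C(10,6) = 210.
Derange the remaining 4 using D(j) = (j-1)(D(j-1) + D(j-2)), D(0)=1, D(1)=0: D(2)=1, D(3)=2, D(4)=9.
Total: 210 x 9.

Final answer: C(10,6) D(4) = 1890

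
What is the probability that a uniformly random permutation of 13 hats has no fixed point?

D(n) = (n-1)(D(n-1) + D(n-2)), D(0)=1, D(1)=0.
Building up: D(2)=1, D(3)=2, D(4)=9, D(5)=44, D(6)=265, D(7)=1854, D(8)=14833, D(9)=133496, D(10)=1334961, D(11)=14684570, D(12)=176214841, D(13)=2290792932.
Total arrangements: 13! = 6227020800.
Probability = D(13)/13! = 63633137/172972800.

Final answer: D(13)/13! = 2290792932/6227020800 = 0.367879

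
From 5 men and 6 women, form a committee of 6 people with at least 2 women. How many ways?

Sum over valid woman counts:
C(6,2)C(5,4) = 75
C(6,3)C(5,3) = 200
C(6,4)C(5,2) = 150
C(6,5)C(5,1) = 30
C(6,6)C(5,0) = 1
Total: 75 + 200 + 150 + 30 + 1.

Final answer: 456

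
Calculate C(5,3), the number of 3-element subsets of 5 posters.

C(5,3) = 5!/(3! x (5-3)!).

Final answer: C(5,3) = 10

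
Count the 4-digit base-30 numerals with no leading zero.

In base 30, the leading digit has 29 choices (1..29); each of the remaining 3 digits has 30 choices.
Total: 29 x 30^3.

Final answer: 783000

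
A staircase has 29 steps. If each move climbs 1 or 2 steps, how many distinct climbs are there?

Condition on the final move: it is a 1-step (f(n-1) ways to get there) or a 2-step (f(n-2) ways), so f(n) = f(n-1) + f(n-2), with f(1)=1, f(2)=2.
Building up term by term: f(1)=1, f(2)=2, f(3)=3, f(4)=5, f(5)=8, f(6)=13, f(7)=21, f(8)=34, f(9)=55, f(10)=89, f(11)=144, f(12)=233, f(13)=377, f(14)=610, f(15)=987, f(16)=1597, f(17)=2584, f(18)=4181, f(19)=6765, f(20)=10946, f(21)=17711, f(22)=28657, f(23)=46368, f(24)=75025, f(25)=121393, f(26)=196418, f(27)=317811, f(28)=514229, f(29)=832040.

Final answer: 832040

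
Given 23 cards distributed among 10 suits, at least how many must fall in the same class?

By pigeonhole with 23 objects and 10 categories: ceiling(23/10).

Final answer: 3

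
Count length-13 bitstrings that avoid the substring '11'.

A valid string ends in 0 (append to any length-(n-1) valid string) or in 01 (append to any length-(n-2) valid string), so a(n) = a(n-1) + a(n-2) with a(1)=2, a(2)=3.
Iterating the recurrence: a(1)=2, a(2)=3, a(3)=5, a(4)=8, a(5)=13, a(6)=21, a(7)=34, a(8)=55, a(9)=89, a(10)=144, a(11)=233, a(12)=377, a(13)=610.

Final answer: 610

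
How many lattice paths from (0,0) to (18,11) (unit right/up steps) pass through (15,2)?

Paths (0,0)->(15,2): C(17,2) = 136.
Paths (15,2)->(18,11): C(12,9) = 220.
By multiplication principle: 136 x 220.

Final answer: 29920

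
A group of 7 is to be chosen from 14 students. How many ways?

C(14,7) = 14!/(7! x 7!).

Final answer: \binom{14}{7} = 3432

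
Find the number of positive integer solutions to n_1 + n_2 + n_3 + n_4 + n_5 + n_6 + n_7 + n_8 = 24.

Substitute n'_i = n_i - 1 (so n'_i >= 0). Then sum n'_i = 24 - 8 = 16.
Stars and bars: C(16+8-1, 8-1) = C(23,7).

Final answer: C(23,7) = 245157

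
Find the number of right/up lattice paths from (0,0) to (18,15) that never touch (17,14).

Total paths to (18,15): C(33,15) = 1037158320.
Paths through (17,14): C(31,14) x C(2,1) = 530365050.
Avoiding (17,14): 1037158320 - 530365050.

Final answer: 506793270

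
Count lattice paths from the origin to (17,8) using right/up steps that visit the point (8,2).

Paths (0,0)->(8,2): C(10,2) = 45.
Paths (8,2)->(17,8): C(15,6) = 5005.
By multiplication principle: 45 x 5005.

Final answer: 225225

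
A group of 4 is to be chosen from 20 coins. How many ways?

C(20,4) = 20!/(4! x 16!).

Final answer: \binom{20}{4} = 4845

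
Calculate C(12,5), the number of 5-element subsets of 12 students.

C(12,5) = 12!/(5! x (12-5)!).

Final answer: C(12,5) = 792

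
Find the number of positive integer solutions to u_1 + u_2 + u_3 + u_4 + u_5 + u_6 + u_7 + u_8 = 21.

Substitute u'_i = u_i - 1 (so u'_i >= 0). Then sum u'_i = 21 - 8 = 13.
Stars and bars: C(13+8-1, 8-1) = C(20,7).

Final answer: C(20,7) = 77520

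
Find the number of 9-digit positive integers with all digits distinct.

First digit: 9 (not 0). Second: 9 (not first). Third: 8, etc.
Total: 9 x 9 x 8 x 7 x 6 x 5 x 4 x 3 x 2.

Final answer: 3265920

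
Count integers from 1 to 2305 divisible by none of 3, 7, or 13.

|div by 3|=768, |div by 7|=329, |div by 13|=177.
|div by 3&7|=109, |div by 3&13|=59, |div by 7&13|=25, |div by all|=8.
By inclusion-exclusion, divisible by at least one: 768+329+177-109-59-25+8 = 1089.
Not divisible by any: 2305 - 1089.

Final answer: 1216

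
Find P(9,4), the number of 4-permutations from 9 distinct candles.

P(9,4) = 9!/(9-4)! = 9!/5!.

Final answer: P(9,4) = 3024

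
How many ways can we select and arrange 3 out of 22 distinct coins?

P(22,3) = 22!/(22-3)! = 22!/19!.

Final answer: P(22,3) = 9240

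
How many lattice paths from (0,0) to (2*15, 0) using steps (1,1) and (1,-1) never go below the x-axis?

Total monotonic paths to (15,15): C(30,15) = 155117520.
Reflecting each bad path at its first crossing gives a bijection with paths to (14,16): C(30,16) = 145422675.
Valid Dyck paths: 155117520 - 145422675.
(This is the Catalan number C_{15}.)

Final answer: C_{15} = 9694845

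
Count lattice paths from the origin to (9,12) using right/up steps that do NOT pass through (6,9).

Total paths to (9,12): C(21,12) = 293930.
Paths through (6,9): C(15,9) x C(6,3) = 100100.
Avoiding (6,9): 293930 - 100100.

Final answer: 193830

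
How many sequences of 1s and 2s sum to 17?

Condition on the final move: it is a 1-step (f(n-1) ways to get there) or a 2-step (f(n-2) ways), so f(n) = f(n-1) + f(n-2), with f(1)=1, f(2)=2.
Iterating the recurrence: f(1)=1, f(2)=2, f(3)=3, f(4)=5, f(5)=8, f(6)=13, f(7)=21, f(8)=34, f(9)=55, f(10)=89, f(11)=144, f(12)=233, f(13)=377, f(14)=610, f(15)=987, f(16)=1597, f(17)=2584.

Final answer: 2584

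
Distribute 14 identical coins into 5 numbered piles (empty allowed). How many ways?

Stars and bars: C(n+k-1, k-1) = C(18,4).

Final answer: C(18,4) = 3060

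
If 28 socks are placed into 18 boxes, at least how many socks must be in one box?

By the pigeonhole principle: ceiling(28/18).

Final answer: 2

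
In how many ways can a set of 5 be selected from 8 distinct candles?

C(8,5) = 8!/(5! x (8-5)!).

Final answer: C(8,5) = 56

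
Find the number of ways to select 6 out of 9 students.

C(9,6) = 9!/(6! x (9-6)!).

Final answer: C(9,6) = 84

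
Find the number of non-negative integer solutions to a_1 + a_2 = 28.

Stars and bars with 28 stars and 1 bars:
C(28+2-1, 2-1) = C(29,1).

Final answer: C(29,1) = 29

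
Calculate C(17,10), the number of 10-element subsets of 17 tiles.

C(17,10) = 17!/(10! x 7!).

Final answer: \binom{17}{10} = 19448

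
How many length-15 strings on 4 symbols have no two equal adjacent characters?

First character: 4 choices. Each subsequent: 3 choices (must differ from the previous one).
Total: 4 x 3^14.

Final answer: 4 x 3^{14} = 19131876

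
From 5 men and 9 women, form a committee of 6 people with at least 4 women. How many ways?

Sum over valid woman counts:
C(9,4)C(5,2) = 1260
C(9,5)C(5,1) = 630
C(9,6)C(5,0) = 84
Total: 1260 + 630 + 84.

Final answer: 1974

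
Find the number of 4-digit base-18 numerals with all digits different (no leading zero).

First digit: 17 (nonzero). Second: 17 (not first). Third: 16, etc.
Total: 17 x 17 x 16 x 15.

Final answer: 69360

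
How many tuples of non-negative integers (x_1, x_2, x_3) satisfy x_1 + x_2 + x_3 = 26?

Stars and bars with 26 stars and 2 bars:
C(26+3-1, 3-1) = C(28,2).

Final answer: C(28,2) = 378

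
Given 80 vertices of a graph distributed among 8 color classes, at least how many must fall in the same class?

By pigeonhole with 80 objects and 8 categories: ceiling(80/8).

Final answer: 10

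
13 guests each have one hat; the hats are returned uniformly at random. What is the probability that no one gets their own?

Derangements satisfy D(n) = (n-1)(D(n-1) + D(n-2)), starting from D(0)=1, D(1)=0.
Building up: D(2)=1, D(3)=2, D(4)=9, D(5)=44, D(6)=265, D(7)=1854, D(8)=14833, D(9)=133496, D(10)=1334961, D(11)=14684570, D(12)=176214841, D(13)=2290792932.
Total arrangements: 13! = 6227020800.
Probability = D(13)/13! = 63633137/172972800.

Final answer: D(13)/13! = 2290792932/6227020800 = 0.367879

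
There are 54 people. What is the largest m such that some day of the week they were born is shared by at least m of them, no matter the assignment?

There are 7 possible values for day of the week they were born. With 54 people and 7 categories, by pigeonhole: ceiling(54/7).

Final answer: 8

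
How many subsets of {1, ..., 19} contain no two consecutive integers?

Let a(n) count such subsets of {1, ..., n}. Either n is excluded (a(n-1) ways) or n is included, forcing n-1 out (a(n-2) ways), so a(n) = a(n-1) + a(n-2) with a(1)=2, a(2)=3.
Iterating the recurrence: a(1)=2, a(2)=3, a(3)=5, a(4)=8, a(5)=13, a(6)=21, a(7)=34, a(8)=55, a(9)=89, a(10)=144, a(11)=233, a(12)=377, a(13)=610, a(14)=987, a(15)=1597, a(16)=2584, a(17)=4181, a(18)=6765, a(19)=10946.

Final answer: 10946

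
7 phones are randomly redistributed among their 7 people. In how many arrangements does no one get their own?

D(n) = (n-1)(D(n-1) + D(n-2)), D(0)=1, D(1)=0.
D(2) = 1 x (0 + 1) = 1
D(3) = 2 x (1 + 0) = 2
D(4) = 3 x (2 + 1) = 9
D(5) = 4 x (9 + 2) = 44
D(6) = 5 x (44 + 9) = 265
D(7) = 6 x (D(6) + D(5)) = 6 x (265 + 44)

Final answer: D(7) = 1854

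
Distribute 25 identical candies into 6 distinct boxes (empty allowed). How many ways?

Stars and bars: C(n+k-1, k-1) = C(30,5).

Final answer: C(30,5) = 142506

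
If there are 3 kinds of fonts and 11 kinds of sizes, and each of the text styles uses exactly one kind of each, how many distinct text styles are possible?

By the multiplication principle: 3 x 11.

Final answer: 33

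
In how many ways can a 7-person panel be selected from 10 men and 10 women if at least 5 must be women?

Sum over valid woman counts:
C(10,5)C(10,2) = 11340
C(10,6)C(10,1) = 2100
C(10,7)C(10,0) = 120
Total: 11340 + 2100 + 120.

Final answer: 13560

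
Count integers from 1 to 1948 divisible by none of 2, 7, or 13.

|div by 2|=974, |div by 7|=278, |div by 13|=149.
|div by 2&7|=139, |div by 2&13|=74, |div by 7&13|=21, |div by all|=10.
By inclusion-exclusion, divisible by at least one: 974+278+149-139-74-21+10 = 1177.
Not divisible by any: 1948 - 1177.

Final answer: 771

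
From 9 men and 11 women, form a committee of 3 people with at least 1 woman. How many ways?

Sum over valid woman counts:
C(11,1)C(9,2) = 396
C(11,2)C(9,1) = 495
C(11,3)C(9,0) = 165
Total: 396 + 495 + 165.

Final answer: 1056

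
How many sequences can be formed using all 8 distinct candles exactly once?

The number of ways to arrange 8 distinct objects is 8!.

Final answer: 8! = 40320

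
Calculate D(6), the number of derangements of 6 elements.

D(n) = (n-1)(D(n-1) + D(n-2)), D(0)=1, D(1)=0.
Building up: D(2)=1, D(3)=2, D(4)=9, D(5)=44.
D(6) = 5 x (D(5) + D(4)) = 5 x (44 + 9).

Final answer: D(6) = 265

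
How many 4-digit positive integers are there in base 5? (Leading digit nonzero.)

In base 5, the leading digit has 4 choices (1..4); each of the remaining 3 digits has 5 choices.
Total: 4 x 5^3.

Final answer: 500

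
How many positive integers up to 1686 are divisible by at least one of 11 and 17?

Multiples of 11: 153. Multiples of 17: 99. Of both (lcm=187): 9.
By inclusion-exclusion: 153 + 99 - 9.

Final answer: 243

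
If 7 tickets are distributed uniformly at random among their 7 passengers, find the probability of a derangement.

Use the recurrence D(n) = (n-1)(D(n-1) + D(n-2)) with D(0)=1, D(1)=0.
Building up: D(2)=1, D(3)=2, D(4)=9, D(5)=44, D(6)=265, D(7)=1854.
Total arrangements: 7! = 5040.
Probability = D(7)/7! = 103/280.

Final answer: D(7)/7! = 1854/5040 = 0.367857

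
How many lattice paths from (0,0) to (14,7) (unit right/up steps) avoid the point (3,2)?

Total paths to (14,7): C(21,7) = 116280.
Paths through (3,2): C(5,2) x C(16,5) = 43680.
Avoiding (3,2): 116280 - 43680.

Final answer: 72600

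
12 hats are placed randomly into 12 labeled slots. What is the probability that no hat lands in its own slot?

Use the recurrence D(n) = (n-1)(D(n-1) + D(n-2)) with D(0)=1, D(1)=0.
Building up: D(2)=1, D(3)=2, D(4)=9, D(5)=44, D(6)=265, D(7)=1854, D(8)=14833, D(9)=133496, D(10)=1334961, D(11)=14684570, D(12)=176214841.
Total arrangements: 12! = 479001600.
Probability = D(12)/12! = 16019531/43545600.

Final answer: D(12)/12! = 176214841/479001600 = 0.367879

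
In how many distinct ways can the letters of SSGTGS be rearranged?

Letters (G:2, S:3, T:1). Total letters: 6.
Permutations = 6!/(3! x 2!).

Final answer: 60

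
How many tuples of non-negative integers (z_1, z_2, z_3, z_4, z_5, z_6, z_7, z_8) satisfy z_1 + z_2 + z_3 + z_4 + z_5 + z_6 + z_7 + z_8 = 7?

Stars and bars with 7 stars and 7 bars:
C(7+8-1, 8-1) = C(14,7).

Final answer: C(14,7) = 3432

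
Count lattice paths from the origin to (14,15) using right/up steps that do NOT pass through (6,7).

Total paths to (14,15): C(29,15) = 77558760.
Paths through (6,7): C(13,7) x C(16,8) = 22084920.
Avoiding (6,7): 77558760 - 22084920.

Final answer: 55473840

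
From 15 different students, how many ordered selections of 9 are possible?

P(15,9) = 15!/(15-9)! = 15!/6!.

Final answer: P(15,9) = 1816214400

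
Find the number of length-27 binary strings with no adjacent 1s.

A valid string ends in 0 (append to any length-(n-1) valid string) or in 01 (append to any length-(n-2) valid string), so a(n) = a(n-1) + a(n-2) with a(1)=2, a(2)=3.
Iterating the recurrence: a(1)=2, a(2)=3, a(3)=5, a(4)=8, a(5)=13, a(6)=21, a(7)=34, a(8)=55, a(9)=89, a(10)=144, a(11)=233, a(12)=377, a(13)=610, a(14)=987, a(15)=1597, a(16)=2584, a(17)=4181, a(18)=6765, a(19)=10946, a(20)=17711, a(21)=28657, a(22)=46368, a(23)=75025, a(24)=121393, a(25)=196418, a(26)=317811, a(27)=514229.

Final answer: 514229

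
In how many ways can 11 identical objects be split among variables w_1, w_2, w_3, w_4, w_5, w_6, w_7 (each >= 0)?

Stars and bars with 11 stars and 6 bars:
C(11+7-1, 7-1) = C(17,6).

Final answer: C(17,6) = 12376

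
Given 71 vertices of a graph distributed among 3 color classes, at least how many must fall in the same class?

By pigeonhole with 71 objects and 3 categories: ceiling(71/3).

Final answer: 24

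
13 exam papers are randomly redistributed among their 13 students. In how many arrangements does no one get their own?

Derangements satisfy D(n) = (n-1)(D(n-1) + D(n-2)), starting from D(0)=1, D(1)=0.
D(2) = 1 x (0 + 1) = 1
D(3) = 2 x (1 + 0) = 2
D(4) = 3 x (2 + 1) = 9
D(5) = 4 x (9 + 2) = 44
D(6) = 5 x (44 + 9) = 265
D(7) = 6 x (265 + 44) = 1854
D(8) = 7 x (1854 + 265) = 14833
D(9) = 8 x (14833 + 1854) = 133496
D(10) = 9 x (133496 + 14833) = 1334961
D(11) = 10 x (1334961 + 133496) = 14684570
D(12) = 11 x (14684570 + 1334961) = 176214841
D(13) = 12 x (D(12) + D(11)) = 12 x (176214841 + 14684570)

Final answer: D(13) = 2290792932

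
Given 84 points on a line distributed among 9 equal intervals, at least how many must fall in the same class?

By pigeonhole with 84 objects and 9 categories: ceiling(84/9).

Final answer: 10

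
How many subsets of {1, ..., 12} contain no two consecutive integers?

Condition on whether n belongs to the subset: if not, any valid subset of {1, ..., n-1} works (a(n-1)); if so, n-1 is excluded and the rest is a valid subset of {1, ..., n-2} (a(n-2)). Hence a(n) = a(n-1) + a(n-2), a(1)=2, a(2)=3.
Building up term by term: a(1)=2, a(2)=3, a(3)=5, a(4)=8, a(5)=13, a(6)=21, a(7)=34, a(8)=55, a(9)=89, a(10)=144, a(11)=233, a(12)=377.

Final answer: 377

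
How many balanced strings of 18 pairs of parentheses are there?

The structures are counted by the Catalan number C_n. Here n = 18 (pairs).
Using C_0 = 1 and C_(k+1) = C_k x 2(2k+1)/(k+2), build up term by term: C_1=1, C_2=2, C_3=5, C_4=14, C_5=42, C_6=132, C_7=429, C_8=1430, C_9=4862, C_10=16796, C_11=58786, C_12=208012, C_13=742900, C_14=2674440, C_15=9694845, C_16=35357670, C_17=129644790, C_18=477638700.

Final answer: C_{18} = 477638700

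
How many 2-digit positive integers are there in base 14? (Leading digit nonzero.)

Leading digit: 13 options (nonzero). Other 1 digit(s): 14 options each.
Total: 13 x 14^1.

Final answer: 182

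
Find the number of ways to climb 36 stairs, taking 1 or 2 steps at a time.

Let f(n) be the number of climbs. Removing the last move (1 or 2 steps) gives f(n) = f(n-1) + f(n-2); base cases f(1)=1, f(2)=2.
Iterating the recurrence: f(1)=1, f(2)=2, f(3)=3, f(4)=5, f(5)=8, f(6)=13, f(7)=21, f(8)=34, f(9)=55, f(10)=89, f(11)=144, f(12)=233, f(13)=377, f(14)=610, f(15)=987, f(16)=1597, f(17)=2584, f(18)=4181, f(19)=6765, f(20)=10946, f(21)=17711, f(22)=28657, f(23)=46368, f(24)=75025, f(25)=121393, f(26)=196418, f(27)=317811, f(28)=514229, f(29)=832040, f(30)=1346269, f(31)=2178309, f(32)=3524578, f(33)=5702887, f(34)=9227465, f(35)=14930352, f(36)=24157817.

Final answer: 24157817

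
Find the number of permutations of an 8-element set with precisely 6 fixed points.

Choose which 6 elements are fixed: C(8,6) = 28.
Derange the remaining 2 using D(j) = (j-1)(D(j-1) + D(j-2)), D(0)=1, D(1)=0: D(2)=1.
Total: 28 x 1.

Final answer: C(8,6) D(2) = 28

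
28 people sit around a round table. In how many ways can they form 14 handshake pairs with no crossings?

The structures are counted by the Catalan number C_n. Here n = 28/2 = 14.
C_n = (2n)!/(n!(n+1)!), so C_{14} = 28!/(14! x 15!) = C(28,14)/15 = 40116600/15.

Final answer: C_{14} = 2674440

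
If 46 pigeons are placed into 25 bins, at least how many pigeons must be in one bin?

By the pigeonhole principle: ceiling(46/25).

Final answer: 2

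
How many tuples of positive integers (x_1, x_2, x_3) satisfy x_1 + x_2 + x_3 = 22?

Substitute x'_i = x_i - 1 (so x'_i >= 0). Then sum x'_i = 22 - 3 = 19.
Stars and bars: C(19+3-1, 3-1) = C(21,2).

Final answer: C(21,2) = 210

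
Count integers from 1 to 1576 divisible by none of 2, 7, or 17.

|div by 2|=788, |div by 7|=225, |div by 17|=92.
|div by 2&7|=112, |div by 2&17|=46, |div by 7&17|=13, |div by all|=6.
By inclusion-exclusion, divisible by at least one: 788+225+92-112-46-13+6 = 940.
Not divisible by any: 1576 - 940.

Final answer: 636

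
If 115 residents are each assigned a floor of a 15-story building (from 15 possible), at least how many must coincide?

There are 15 possible values for floor of a 15-story building. With 115 residents and 15 categories, by pigeonhole: ceiling(115/15).

Final answer: 8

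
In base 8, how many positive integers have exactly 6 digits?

In base 8, the leading digit has 7 choices (1..7); each of the remaining 5 digits has 8 choices.
Total: 7 x 8^5.

Final answer: 229376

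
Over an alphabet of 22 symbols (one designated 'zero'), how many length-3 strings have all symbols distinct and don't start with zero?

First digit: 21 (nonzero). Second: 21 (not first). Third: 20, etc.
Total: 21 x 21 x 20.

Final answer: 8820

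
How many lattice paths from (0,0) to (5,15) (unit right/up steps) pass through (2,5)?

Paths (0,0)->(2,5): C(7,5) = 21.
Paths (2,5)->(5,15): C(13,10) = 286.
By multiplication principle: 21 x 286.

Final answer: 6006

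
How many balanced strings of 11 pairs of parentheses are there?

This is counted by the nth Catalan number C_n. Here n = 11 (pairs).
C_n = C(2n,n) - C(2n,n+1), so C_{11} = C(22,11) - C(22,12) = 705432 - 646646.

Final answer: C_{11} = 58786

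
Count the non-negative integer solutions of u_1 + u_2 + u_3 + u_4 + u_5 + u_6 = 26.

Stars and bars with 26 stars and 5 bars:
C(26+6-1, 6-1) = C(31,5).

Final answer: C(31,5) = 169911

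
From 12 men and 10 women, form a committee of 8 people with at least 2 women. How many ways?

Sum over valid woman counts:
C(10,2)C(12,6) = 41580
C(10,3)C(12,5) = 95040
C(10,4)C(12,4) = 103950
C(10,5)C(12,3) = 55440
C(10,6)C(12,2) = 13860
C(10,7)C(12,1) = 1440
C(10,8)C(12,0) = 45
Total: 41580 + 95040 + 103950 + 55440 + 13860 + 1440 + 45.

Final answer: 311355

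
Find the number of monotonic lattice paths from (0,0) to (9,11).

Each path has 9 right steps and 11 up steps in some order (20 steps total).
Choose which 11 of the 20 steps are up: C(20,11).

Final answer: C(20,11) = 167960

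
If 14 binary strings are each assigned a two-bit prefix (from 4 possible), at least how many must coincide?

There are 4 possible values for two-bit prefix. With 14 binary strings and 4 categories, by pigeonhole: ceiling(14/4).

Final answer: 4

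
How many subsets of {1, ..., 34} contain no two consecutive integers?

Condition on whether n belongs to the subset: if not, any valid subset of {1, ..., n-1} works (a(n-1)); if so, n-1 is excluded and the rest is a valid subset of {1, ..., n-2} (a(n-2)). Hence a(n) = a(n-1) + a(n-2), a(1)=2, a(2)=3.
Computing successive values: a(1)=2, a(2)=3, a(3)=5, a(4)=8, a(5)=13, a(6)=21, a(7)=34, a(8)=55, a(9)=89, a(10)=144, a(11)=233, a(12)=377, a(13)=610, a(14)=987, a(15)=1597, a(16)=2584, a(17)=4181, a(18)=6765, a(19)=10946, a(20)=17711, a(21)=28657, a(22)=46368, a(23)=75025, a(24)=121393, a(25)=196418, a(26)=317811, a(27)=514229, a(28)=832040, a(29)=1346269, a(30)=2178309, a(31)=3524578, a(32)=5702887, a(33)=9227465, a(34)=14930352.

Final answer: 14930352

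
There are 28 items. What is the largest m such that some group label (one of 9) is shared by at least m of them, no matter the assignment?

There are 9 possible values for group label (one of 9). With 28 items and 9 categories, by pigeonhole: ceiling(28/9).

Final answer: 4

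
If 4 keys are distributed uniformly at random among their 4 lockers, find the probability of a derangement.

Derangements satisfy D(n) = (n-1)(D(n-1) + D(n-2)), starting from D(0)=1, D(1)=0.
Building up: D(2)=1, D(3)=2, D(4)=9.
Total arrangements: 4! = 24.
Probability = D(4)/4! = 3/8.

Final answer: D(4)/4! = 9/24 = 0.375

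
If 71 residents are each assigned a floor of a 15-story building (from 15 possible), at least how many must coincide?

There are 15 possible values for floor of a 15-story building. With 71 residents and 15 categories, by pigeonhole: ceiling(71/15).

Final answer: 5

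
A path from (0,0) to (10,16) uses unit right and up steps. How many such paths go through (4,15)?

Paths (0,0)->(4,15): C(19,15) = 3876.
Paths (4,15)->(10,16): C(7,1) = 7.
By multiplication principle: 3876 x 7.

Final answer: 27132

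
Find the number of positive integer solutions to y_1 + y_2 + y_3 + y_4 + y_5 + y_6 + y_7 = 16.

Substitute y'_i = y_i - 1 (so y'_i >= 0). Then sum y'_i = 16 - 7 = 9.
Stars and bars: C(9+7-1, 7-1) = C(15,6).

Final answer: C(15,6) = 5005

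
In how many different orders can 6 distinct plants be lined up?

The number of ways to arrange 6 distinct objects is 6!.

Final answer: 6! = 720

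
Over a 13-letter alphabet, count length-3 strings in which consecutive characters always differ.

Let g(n) count such strings. g(1) = 13, and each valid string of length n-1 extends in 12 ways (any symbol but the last), so g(n) = 12 g(n-1).
Total: g(3) = 13 x 12^2.

Final answer: 13 x 12^{2} = 1872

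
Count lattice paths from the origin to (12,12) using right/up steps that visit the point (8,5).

Paths (0,0)->(8,5): C(13,5) = 1287.
Paths (8,5)->(12,12): C(11,7) = 330.
By multiplication principle: 1287 x 330.

Final answer: 424710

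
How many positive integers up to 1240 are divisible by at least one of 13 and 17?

Multiples of 13: 95. Multiples of 17: 72. Of both (lcm=221): 5.
By inclusion-exclusion: 95 + 72 - 5.

Final answer: 162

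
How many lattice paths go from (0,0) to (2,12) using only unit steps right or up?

Each path has 2 right steps and 12 up steps in some order (14 steps total).
Choose which 12 of the 14 steps are up: C(14,12).

Final answer: C(14,12) = 91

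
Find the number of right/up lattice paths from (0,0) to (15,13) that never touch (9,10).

Total paths to (15,13): C(28,13) = 37442160.
Paths through (9,10): C(19,10) x C(9,3) = 7759752.
Avoiding (9,10): 37442160 - 7759752.

Final answer: 29682408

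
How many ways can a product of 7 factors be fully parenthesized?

This is counted by the nth Catalan number C_n. Here n = 7 - 1 = 6.
Using C_0 = 1 and C_(k+1) = C_k x 2(2k+1)/(k+2), build up term by term: C_1=1, C_2=2, C_3=5, C_4=14, C_5=42, C_6=132.

Final answer: C_{6} = 132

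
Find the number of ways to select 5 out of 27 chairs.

C(27,5) = 27!/(5! x 22!).

Final answer: \binom{27}{5} = 80730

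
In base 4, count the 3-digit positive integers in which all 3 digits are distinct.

The leading digit has 3 choices (anything but zero); the next has 3 (anything but the first), then 2, and so on, one fewer each time.
Total: 3 x 3 x 2.

Final answer: 18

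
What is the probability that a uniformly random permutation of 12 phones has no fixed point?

D(n) = (n-1)(D(n-1) + D(n-2)), D(0)=1, D(1)=0.
Building up: D(2)=1, D(3)=2, D(4)=9, D(5)=44, D(6)=265, D(7)=1854, D(8)=14833, D(9)=133496, D(10)=1334961, D(11)=14684570, D(12)=176214841.
Total arrangements: 12! = 479001600.
Probability = D(12)/12! = 16019531/43545600.

Final answer: D(12)/12! = 176214841/479001600 = 0.367879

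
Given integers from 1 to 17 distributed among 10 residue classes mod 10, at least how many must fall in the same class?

By pigeonhole with 17 objects and 10 categories: ceiling(17/10).

Final answer: 2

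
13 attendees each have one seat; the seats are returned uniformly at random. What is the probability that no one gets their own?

Use the recurrence D(n) = (n-1)(D(n-1) + D(n-2)) with D(0)=1, D(1)=0.
Building up: D(2)=1, D(3)=2, D(4)=9, D(5)=44, D(6)=265, D(7)=1854, D(8)=14833, D(9)=133496, D(10)=1334961, D(11)=14684570, D(12)=176214841, D(13)=2290792932.
Total arrangements: 13! = 6227020800.
Probability = D(13)/13! = 63633137/172972800.

Final answer: D(13)/13! = 2290792932/6227020800 = 0.367879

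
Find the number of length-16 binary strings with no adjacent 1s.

A valid string ends in 0 (append to any length-(n-1) valid string) or in 01 (append to any length-(n-2) valid string), so a(n) = a(n-1) + a(n-2) with a(1)=2, a(2)=3.
Computing successive values: a(1)=2, a(2)=3, a(3)=5, a(4)=8, a(5)=13, a(6)=21, a(7)=34, a(8)=55, a(9)=89, a(10)=144, a(11)=233, a(12)=377, a(13)=610, a(14)=987, a(15)=1597, a(16)=2584.

Final answer: 2584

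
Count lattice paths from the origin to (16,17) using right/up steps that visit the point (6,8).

Paths (0,0)->(6,8): C(14,8) = 3003.
Paths (6,8)->(16,17): C(19,9) = 92378.
By multiplication principle: 3003 x 92378.

Final answer: 277411134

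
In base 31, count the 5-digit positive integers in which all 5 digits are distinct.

The leading digit has 30 choices (anything but zero); the next has 30 (anything but the first), then 29, and so on, one fewer each time.
Total: 30 x 30 x 29 x 28 x 27.

Final answer: 19731600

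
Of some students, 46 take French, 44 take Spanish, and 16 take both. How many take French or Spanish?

|A union B| = |A| + |B| - |A intersect B| = 46 + 44 - 16.

Final answer: 74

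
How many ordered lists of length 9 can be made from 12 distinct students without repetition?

P(12,9) = 12!/(12-9)! = 12!/3!.

Final answer: P(12,9) = 79833600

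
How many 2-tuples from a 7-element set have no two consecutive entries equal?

First character: 7 choices. Each subsequent: 6 choices (must differ from the previous one).
Total: 7 x 6^1.

Final answer: 7 x 6^{1} = 42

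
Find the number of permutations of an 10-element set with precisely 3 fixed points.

Choose which 3 elements are fixed: C(10,3) = 120.
Derange the remaining 7 using D(j) = (j-1)(D(j-1) + D(j-2)), D(0)=1, D(1)=0: D(2)=1, D(3)=2, D(4)=9, D(5)=44, D(6)=265, D(7)=1854.
Total: 120 x 1854.

Final answer: C(10,3) D(7) = 222480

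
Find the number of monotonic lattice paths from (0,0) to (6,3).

Each path has 6 right steps and 3 up steps in some order (9 steps total).
Choose which 3 of the 9 steps are up: C(9,3).

Final answer: C(9,3) = 84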